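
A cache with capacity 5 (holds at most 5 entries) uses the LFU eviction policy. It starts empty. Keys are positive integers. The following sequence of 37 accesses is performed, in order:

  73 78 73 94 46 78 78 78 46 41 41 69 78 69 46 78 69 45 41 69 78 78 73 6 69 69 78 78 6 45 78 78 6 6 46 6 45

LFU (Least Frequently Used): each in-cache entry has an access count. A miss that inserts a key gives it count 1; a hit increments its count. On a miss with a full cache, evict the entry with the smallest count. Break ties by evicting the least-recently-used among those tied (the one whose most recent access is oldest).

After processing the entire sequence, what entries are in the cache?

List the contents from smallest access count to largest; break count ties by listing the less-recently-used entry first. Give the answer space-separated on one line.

LFU simulation (capacity=5):
  1. access 73: MISS. Cache: [73(c=1)]
  2. access 78: MISS. Cache: [73(c=1) 78(c=1)]
  3. access 73: HIT, count now 2. Cache: [78(c=1) 73(c=2)]
  4. access 94: MISS. Cache: [78(c=1) 94(c=1) 73(c=2)]
  5. access 46: MISS. Cache: [78(c=1) 94(c=1) 46(c=1) 73(c=2)]
  6. access 78: HIT, count now 2. Cache: [94(c=1) 46(c=1) 73(c=2) 78(c=2)]
  7. access 78: HIT, count now 3. Cache: [94(c=1) 46(c=1) 73(c=2) 78(c=3)]
  8. access 78: HIT, count now 4. Cache: [94(c=1) 46(c=1) 73(c=2) 78(c=4)]
  9. access 46: HIT, count now 2. Cache: [94(c=1) 73(c=2) 46(c=2) 78(c=4)]
  10. access 41: MISS. Cache: [94(c=1) 41(c=1) 73(c=2) 46(c=2) 78(c=4)]
  11. access 41: HIT, count now 2. Cache: [94(c=1) 73(c=2) 46(c=2) 41(c=2) 78(c=4)]
  12. access 69: MISS, evict 94(c=1). Cache: [69(c=1) 73(c=2) 46(c=2) 41(c=2) 78(c=4)]
  13. access 78: HIT, count now 5. Cache: [69(c=1) 73(c=2) 46(c=2) 41(c=2) 78(c=5)]
  14. access 69: HIT, count now 2. Cache: [73(c=2) 46(c=2) 41(c=2) 69(c=2) 78(c=5)]
  15. access 46: HIT, count now 3. Cache: [73(c=2) 41(c=2) 69(c=2) 46(c=3) 78(c=5)]
  16. access 78: HIT, count now 6. Cache: [73(c=2) 41(c=2) 69(c=2) 46(c=3) 78(c=6)]
  17. access 69: HIT, count now 3. Cache: [73(c=2) 41(c=2) 46(c=3) 69(c=3) 78(c=6)]
  18. access 45: MISS, evict 73(c=2). Cache: [45(c=1) 41(c=2) 46(c=3) 69(c=3) 78(c=6)]
  19. access 41: HIT, count now 3. Cache: [45(c=1) 46(c=3) 69(c=3) 41(c=3) 78(c=6)]
  20. access 69: HIT, count now 4. Cache: [45(c=1) 46(c=3) 41(c=3) 69(c=4) 78(c=6)]
  21. access 78: HIT, count now 7. Cache: [45(c=1) 46(c=3) 41(c=3) 69(c=4) 78(c=7)]
  22. access 78: HIT, count now 8. Cache: [45(c=1) 46(c=3) 41(c=3) 69(c=4) 78(c=8)]
  23. access 73: MISS, evict 45(c=1). Cache: [73(c=1) 46(c=3) 41(c=3) 69(c=4) 78(c=8)]
  24. access 6: MISS, evict 73(c=1). Cache: [6(c=1) 46(c=3) 41(c=3) 69(c=4) 78(c=8)]
  25. access 69: HIT, count now 5. Cache: [6(c=1) 46(c=3) 41(c=3) 69(c=5) 78(c=8)]
  26. access 69: HIT, count now 6. Cache: [6(c=1) 46(c=3) 41(c=3) 69(c=6) 78(c=8)]
  27. access 78: HIT, count now 9. Cache: [6(c=1) 46(c=3) 41(c=3) 69(c=6) 78(c=9)]
  28. access 78: HIT, count now 10. Cache: [6(c=1) 46(c=3) 41(c=3) 69(c=6) 78(c=10)]
  29. access 6: HIT, count now 2. Cache: [6(c=2) 46(c=3) 41(c=3) 69(c=6) 78(c=10)]
  30. access 45: MISS, evict 6(c=2). Cache: [45(c=1) 46(c=3) 41(c=3) 69(c=6) 78(c=10)]
  31. access 78: HIT, count now 11. Cache: [45(c=1) 46(c=3) 41(c=3) 69(c=6) 78(c=11)]
  32. access 78: HIT, count now 12. Cache: [45(c=1) 46(c=3) 41(c=3) 69(c=6) 78(c=12)]
  33. access 6: MISS, evict 45(c=1). Cache: [6(c=1) 46(c=3) 41(c=3) 69(c=6) 78(c=12)]
  34. access 6: HIT, count now 2. Cache: [6(c=2) 46(c=3) 41(c=3) 69(c=6) 78(c=12)]
  35. access 46: HIT, count now 4. Cache: [6(c=2) 41(c=3) 46(c=4) 69(c=6) 78(c=12)]
  36. access 6: HIT, count now 3. Cache: [41(c=3) 6(c=3) 46(c=4) 69(c=6) 78(c=12)]
  37. access 45: MISS, evict 41(c=3). Cache: [45(c=1) 6(c=3) 46(c=4) 69(c=6) 78(c=12)]
Total: 25 hits, 12 misses, 7 evictions

Answer: 45 6 46 69 78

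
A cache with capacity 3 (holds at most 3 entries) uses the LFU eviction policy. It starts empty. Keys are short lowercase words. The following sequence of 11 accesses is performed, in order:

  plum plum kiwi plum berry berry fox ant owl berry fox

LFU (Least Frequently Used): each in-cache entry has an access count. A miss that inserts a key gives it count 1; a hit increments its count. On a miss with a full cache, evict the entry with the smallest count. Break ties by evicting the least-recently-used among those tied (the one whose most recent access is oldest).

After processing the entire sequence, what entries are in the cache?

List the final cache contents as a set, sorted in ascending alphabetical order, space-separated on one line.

LFU simulation (capacity=3):
  1. access plum: MISS. Cache: [plum(c=1)]
  2. access plum: HIT, count now 2. Cache: [plum(c=2)]
  3. access kiwi: MISS. Cache: [kiwi(c=1) plum(c=2)]
  4. access plum: HIT, count now 3. Cache: [kiwi(c=1) plum(c=3)]
  5. access berry: MISS. Cache: [kiwi(c=1) berry(c=1) plum(c=3)]
  6. access berry: HIT, count now 2. Cache: [kiwi(c=1) berry(c=2) plum(c=3)]
  7. access fox: MISS, evict kiwi(c=1). Cache: [fox(c=1) berry(c=2) plum(c=3)]
  8. access ant: MISS, evict fox(c=1). Cache: [ant(c=1) berry(c=2) plum(c=3)]
  9. access owl: MISS, evict ant(c=1). Cache: [owl(c=1) berry(c=2) plum(c=3)]
  10. access berry: HIT, count now 3. Cache: [owl(c=1) plum(c=3) berry(c=3)]
  11. access fox: MISS, evict owl(c=1). Cache: [fox(c=1) plum(c=3) berry(c=3)]
Total: 4 hits, 7 misses, 4 evictions

Answer: berry fox plum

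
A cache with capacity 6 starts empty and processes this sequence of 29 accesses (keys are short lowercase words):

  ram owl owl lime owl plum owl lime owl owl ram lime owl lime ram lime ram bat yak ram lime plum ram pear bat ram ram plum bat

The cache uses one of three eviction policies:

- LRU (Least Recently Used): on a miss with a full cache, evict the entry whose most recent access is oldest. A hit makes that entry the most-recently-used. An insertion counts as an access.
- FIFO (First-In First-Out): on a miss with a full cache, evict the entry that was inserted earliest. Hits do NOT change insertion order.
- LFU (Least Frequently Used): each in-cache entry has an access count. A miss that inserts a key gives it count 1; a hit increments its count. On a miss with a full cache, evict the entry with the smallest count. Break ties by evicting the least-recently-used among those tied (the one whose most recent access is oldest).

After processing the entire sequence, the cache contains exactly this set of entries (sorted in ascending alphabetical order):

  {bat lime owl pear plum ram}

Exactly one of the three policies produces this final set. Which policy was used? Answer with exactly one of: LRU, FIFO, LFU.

Answer: LFU

Derivation:
Simulating under each policy and comparing final sets:
  LRU: final set = {bat lime pear plum ram yak} -> differs
  FIFO: final set = {bat lime pear plum ram yak} -> differs
  LFU: final set = {bat lime owl pear plum ram} -> MATCHES target
Only LFU produces the target set.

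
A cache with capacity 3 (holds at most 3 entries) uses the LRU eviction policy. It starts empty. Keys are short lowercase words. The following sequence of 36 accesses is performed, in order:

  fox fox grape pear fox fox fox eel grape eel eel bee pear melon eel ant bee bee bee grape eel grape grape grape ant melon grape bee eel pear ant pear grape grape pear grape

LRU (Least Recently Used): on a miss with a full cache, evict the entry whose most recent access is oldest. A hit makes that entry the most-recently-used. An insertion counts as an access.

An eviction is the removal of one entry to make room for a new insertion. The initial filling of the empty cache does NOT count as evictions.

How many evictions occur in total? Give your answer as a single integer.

Answer: 17

Derivation:
LRU simulation (capacity=3):
  1. access fox: MISS. Cache (LRU->MRU): [fox]
  2. access fox: HIT. Cache (LRU->MRU): [fox]
  3. access grape: MISS. Cache (LRU->MRU): [fox grape]
  4. access pear: MISS. Cache (LRU->MRU): [fox grape pear]
  5. access fox: HIT. Cache (LRU->MRU): [grape pear fox]
  6. access fox: HIT. Cache (LRU->MRU): [grape pear fox]
  7. access fox: HIT. Cache (LRU->MRU): [grape pear fox]
  8. access eel: MISS, evict grape. Cache (LRU->MRU): [pear fox eel]
  9. access grape: MISS, evict pear. Cache (LRU->MRU): [fox eel grape]
  10. access eel: HIT. Cache (LRU->MRU): [fox grape eel]
  11. access eel: HIT. Cache (LRU->MRU): [fox grape eel]
  12. access bee: MISS, evict fox. Cache (LRU->MRU): [grape eel bee]
  13. access pear: MISS, evict grape. Cache (LRU->MRU): [eel bee pear]
  14. access melon: MISS, evict eel. Cache (LRU->MRU): [bee pear melon]
  15. access eel: MISS, evict bee. Cache (LRU->MRU): [pear melon eel]
  16. access ant: MISS, evict pear. Cache (LRU->MRU): [melon eel ant]
  17. access bee: MISS, evict melon. Cache (LRU->MRU): [eel ant bee]
  18. access bee: HIT. Cache (LRU->MRU): [eel ant bee]
  19. access bee: HIT. Cache (LRU->MRU): [eel ant bee]
  20. access grape: MISS, evict eel. Cache (LRU->MRU): [ant bee grape]
  21. access eel: MISS, evict ant. Cache (LRU->MRU): [bee grape eel]
  22. access grape: HIT. Cache (LRU->MRU): [bee eel grape]
  23. access grape: HIT. Cache (LRU->MRU): [bee eel grape]
  24. access grape: HIT. Cache (LRU->MRU): [bee eel grape]
  25. access ant: MISS, evict bee. Cache (LRU->MRU): [eel grape ant]
  26. access melon: MISS, evict eel. Cache (LRU->MRU): [grape ant melon]
  27. access grape: HIT. Cache (LRU->MRU): [ant melon grape]
  28. access bee: MISS, evict ant. Cache (LRU->MRU): [melon grape bee]
  29. access eel: MISS, evict melon. Cache (LRU->MRU): [grape bee eel]
  30. access pear: MISS, evict grape. Cache (LRU->MRU): [bee eel pear]
  31. access ant: MISS, evict bee. Cache (LRU->MRU): [eel pear ant]
  32. access pear: HIT. Cache (LRU->MRU): [eel ant pear]
  33. access grape: MISS, evict eel. Cache (LRU->MRU): [ant pear grape]
  34. access grape: HIT. Cache (LRU->MRU): [ant pear grape]
  35. access pear: HIT. Cache (LRU->MRU): [ant grape pear]
  36. access grape: HIT. Cache (LRU->MRU): [ant pear grape]
Total: 16 hits, 20 misses, 17 evictions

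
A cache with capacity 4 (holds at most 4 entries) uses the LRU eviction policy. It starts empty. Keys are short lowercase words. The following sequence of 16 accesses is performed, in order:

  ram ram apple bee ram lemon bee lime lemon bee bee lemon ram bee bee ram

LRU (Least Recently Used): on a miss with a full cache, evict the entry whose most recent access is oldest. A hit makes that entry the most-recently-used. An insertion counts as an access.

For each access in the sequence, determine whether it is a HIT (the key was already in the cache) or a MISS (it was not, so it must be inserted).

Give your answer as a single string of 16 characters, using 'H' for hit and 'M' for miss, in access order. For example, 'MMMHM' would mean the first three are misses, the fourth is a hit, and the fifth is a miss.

LRU simulation (capacity=4):
  1. access ram: MISS. Cache (LRU->MRU): [ram]
  2. access ram: HIT. Cache (LRU->MRU): [ram]
  3. access apple: MISS. Cache (LRU->MRU): [ram apple]
  4. access bee: MISS. Cache (LRU->MRU): [ram apple bee]
  5. access ram: HIT. Cache (LRU->MRU): [apple bee ram]
  6. access lemon: MISS. Cache (LRU->MRU): [apple bee ram lemon]
  7. access bee: HIT. Cache (LRU->MRU): [apple ram lemon bee]
  8. access lime: MISS, evict apple. Cache (LRU->MRU): [ram lemon bee lime]
  9. access lemon: HIT. Cache (LRU->MRU): [ram bee lime lemon]
  10. access bee: HIT. Cache (LRU->MRU): [ram lime lemon bee]
  11. access bee: HIT. Cache (LRU->MRU): [ram lime lemon bee]
  12. access lemon: HIT. Cache (LRU->MRU): [ram lime bee lemon]
  13. access ram: HIT. Cache (LRU->MRU): [lime bee lemon ram]
  14. access bee: HIT. Cache (LRU->MRU): [lime lemon ram bee]
  15. access bee: HIT. Cache (LRU->MRU): [lime lemon ram bee]
  16. access ram: HIT. Cache (LRU->MRU): [lime lemon bee ram]
Total: 11 hits, 5 misses, 1 evictions

Answer: MHMMHMHMHHHHHHHH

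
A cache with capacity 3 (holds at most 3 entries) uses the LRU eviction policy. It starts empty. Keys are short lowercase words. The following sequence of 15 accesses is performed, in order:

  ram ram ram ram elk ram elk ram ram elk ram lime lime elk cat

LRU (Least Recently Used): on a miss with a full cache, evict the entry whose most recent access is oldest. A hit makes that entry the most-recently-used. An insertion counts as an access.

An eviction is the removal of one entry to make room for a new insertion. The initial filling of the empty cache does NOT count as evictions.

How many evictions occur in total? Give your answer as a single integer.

Answer: 1

Derivation:
LRU simulation (capacity=3):
  1. access ram: MISS. Cache (LRU->MRU): [ram]
  2. access ram: HIT. Cache (LRU->MRU): [ram]
  3. access ram: HIT. Cache (LRU->MRU): [ram]
  4. access ram: HIT. Cache (LRU->MRU): [ram]
  5. access elk: MISS. Cache (LRU->MRU): [ram elk]
  6. access ram: HIT. Cache (LRU->MRU): [elk ram]
  7. access elk: HIT. Cache (LRU->MRU): [ram elk]
  8. access ram: HIT. Cache (LRU->MRU): [elk ram]
  9. access ram: HIT. Cache (LRU->MRU): [elk ram]
  10. access elk: HIT. Cache (LRU->MRU): [ram elk]
  11. access ram: HIT. Cache (LRU->MRU): [elk ram]
  12. access lime: MISS. Cache (LRU->MRU): [elk ram lime]
  13. access lime: HIT. Cache (LRU->MRU): [elk ram lime]
  14. access elk: HIT. Cache (LRU->MRU): [ram lime elk]
  15. access cat: MISS, evict ram. Cache (LRU->MRU): [lime elk cat]
Total: 11 hits, 4 misses, 1 evictions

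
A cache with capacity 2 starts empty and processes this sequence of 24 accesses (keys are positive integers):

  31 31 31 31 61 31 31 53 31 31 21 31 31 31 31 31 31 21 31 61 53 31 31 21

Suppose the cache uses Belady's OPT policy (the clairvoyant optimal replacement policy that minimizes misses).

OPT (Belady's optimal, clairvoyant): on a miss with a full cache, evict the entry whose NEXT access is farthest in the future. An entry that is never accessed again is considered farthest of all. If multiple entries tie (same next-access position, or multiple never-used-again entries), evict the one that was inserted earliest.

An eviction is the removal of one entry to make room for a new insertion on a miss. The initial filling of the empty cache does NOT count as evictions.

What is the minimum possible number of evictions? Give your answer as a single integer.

OPT (Belady) simulation (capacity=2):
  1. access 31: MISS. Cache: [31]
  2. access 31: HIT. Next use of 31: step 3. Cache: [31]
  3. access 31: HIT. Next use of 31: step 4. Cache: [31]
  4. access 31: HIT. Next use of 31: step 6. Cache: [31]
  5. access 61: MISS. Cache: [31 61]
  6. access 31: HIT. Next use of 31: step 7. Cache: [31 61]
  7. access 31: HIT. Next use of 31: step 9. Cache: [31 61]
  8. access 53: MISS, evict 61 (next use: step 20). Cache: [31 53]
  9. access 31: HIT. Next use of 31: step 10. Cache: [31 53]
  10. access 31: HIT. Next use of 31: step 12. Cache: [31 53]
  11. access 21: MISS, evict 53 (next use: step 21). Cache: [31 21]
  12. access 31: HIT. Next use of 31: step 13. Cache: [31 21]
  13. access 31: HIT. Next use of 31: step 14. Cache: [31 21]
  14. access 31: HIT. Next use of 31: step 15. Cache: [31 21]
  15. access 31: HIT. Next use of 31: step 16. Cache: [31 21]
  16. access 31: HIT. Next use of 31: step 17. Cache: [31 21]
  17. access 31: HIT. Next use of 31: step 19. Cache: [31 21]
  18. access 21: HIT. Next use of 21: step 24. Cache: [31 21]
  19. access 31: HIT. Next use of 31: step 22. Cache: [31 21]
  20. access 61: MISS, evict 21 (next use: step 24). Cache: [31 61]
  21. access 53: MISS, evict 61 (next use: never). Cache: [31 53]
  22. access 31: HIT. Next use of 31: step 23. Cache: [31 53]
  23. access 31: HIT. Next use of 31: never. Cache: [31 53]
  24. access 21: MISS, evict 31 (next use: never). Cache: [53 21]
Total: 17 hits, 7 misses, 5 evictions

Answer: 5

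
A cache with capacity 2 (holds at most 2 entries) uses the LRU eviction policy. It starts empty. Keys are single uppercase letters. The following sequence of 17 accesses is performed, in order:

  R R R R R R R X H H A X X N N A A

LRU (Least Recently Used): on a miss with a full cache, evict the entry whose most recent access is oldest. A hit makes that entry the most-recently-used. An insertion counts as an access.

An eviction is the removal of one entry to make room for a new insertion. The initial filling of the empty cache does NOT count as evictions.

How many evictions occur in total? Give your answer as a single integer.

LRU simulation (capacity=2):
  1. access R: MISS. Cache (LRU->MRU): [R]
  2. access R: HIT. Cache (LRU->MRU): [R]
  3. access R: HIT. Cache (LRU->MRU): [R]
  4. access R: HIT. Cache (LRU->MRU): [R]
  5. access R: HIT. Cache (LRU->MRU): [R]
  6. access R: HIT. Cache (LRU->MRU): [R]
  7. access R: HIT. Cache (LRU->MRU): [R]
  8. access X: MISS. Cache (LRU->MRU): [R X]
  9. access H: MISS, evict R. Cache (LRU->MRU): [X H]
  10. access H: HIT. Cache (LRU->MRU): [X H]
  11. access A: MISS, evict X. Cache (LRU->MRU): [H A]
  12. access X: MISS, evict H. Cache (LRU->MRU): [A X]
  13. access X: HIT. Cache (LRU->MRU): [A X]
  14. access N: MISS, evict A. Cache (LRU->MRU): [X N]
  15. access N: HIT. Cache (LRU->MRU): [X N]
  16. access A: MISS, evict X. Cache (LRU->MRU): [N A]
  17. access A: HIT. Cache (LRU->MRU): [N A]
Total: 10 hits, 7 misses, 5 evictions

Answer: 5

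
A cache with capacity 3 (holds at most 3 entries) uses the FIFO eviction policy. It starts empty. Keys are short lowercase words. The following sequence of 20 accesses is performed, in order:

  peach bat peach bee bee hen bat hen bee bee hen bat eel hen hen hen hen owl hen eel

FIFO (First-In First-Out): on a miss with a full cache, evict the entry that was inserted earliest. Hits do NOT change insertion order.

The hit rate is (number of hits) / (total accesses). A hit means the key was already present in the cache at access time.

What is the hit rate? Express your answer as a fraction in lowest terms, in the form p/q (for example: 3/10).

Answer: 7/10

Derivation:
FIFO simulation (capacity=3):
  1. access peach: MISS. Cache (old->new): [peach]
  2. access bat: MISS. Cache (old->new): [peach bat]
  3. access peach: HIT. Cache (old->new): [peach bat]
  4. access bee: MISS. Cache (old->new): [peach bat bee]
  5. access bee: HIT. Cache (old->new): [peach bat bee]
  6. access hen: MISS, evict peach. Cache (old->new): [bat bee hen]
  7. access bat: HIT. Cache (old->new): [bat bee hen]
  8. access hen: HIT. Cache (old->new): [bat bee hen]
  9. access bee: HIT. Cache (old->new): [bat bee hen]
  10. access bee: HIT. Cache (old->new): [bat bee hen]
  11. access hen: HIT. Cache (old->new): [bat bee hen]
  12. access bat: HIT. Cache (old->new): [bat bee hen]
  13. access eel: MISS, evict bat. Cache (old->new): [bee hen eel]
  14. access hen: HIT. Cache (old->new): [bee hen eel]
  15. access hen: HIT. Cache (old->new): [bee hen eel]
  16. access hen: HIT. Cache (old->new): [bee hen eel]
  17. access hen: HIT. Cache (old->new): [bee hen eel]
  18. access owl: MISS, evict bee. Cache (old->new): [hen eel owl]
  19. access hen: HIT. Cache (old->new): [hen eel owl]
  20. access eel: HIT. Cache (old->new): [hen eel owl]
Total: 14 hits, 6 misses, 3 evictions

Hit rate = 14/20 = 7/10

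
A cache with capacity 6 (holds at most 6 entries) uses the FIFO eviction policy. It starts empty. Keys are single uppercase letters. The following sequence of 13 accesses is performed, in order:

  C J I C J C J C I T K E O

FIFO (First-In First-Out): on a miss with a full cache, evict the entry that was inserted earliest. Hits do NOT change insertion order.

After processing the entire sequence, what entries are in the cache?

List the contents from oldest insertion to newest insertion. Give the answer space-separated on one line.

Answer: J I T K E O

Derivation:
FIFO simulation (capacity=6):
  1. access C: MISS. Cache (old->new): [C]
  2. access J: MISS. Cache (old->new): [C J]
  3. access I: MISS. Cache (old->new): [C J I]
  4. access C: HIT. Cache (old->new): [C J I]
  5. access J: HIT. Cache (old->new): [C J I]
  6. access C: HIT. Cache (old->new): [C J I]
  7. access J: HIT. Cache (old->new): [C J I]
  8. access C: HIT. Cache (old->new): [C J I]
  9. access I: HIT. Cache (old->new): [C J I]
  10. access T: MISS. Cache (old->new): [C J I T]
  11. access K: MISS. Cache (old->new): [C J I T K]
  12. access E: MISS. Cache (old->new): [C J I T K E]
  13. access O: MISS, evict C. Cache (old->new): [J I T K E O]
Total: 6 hits, 7 misses, 1 evictions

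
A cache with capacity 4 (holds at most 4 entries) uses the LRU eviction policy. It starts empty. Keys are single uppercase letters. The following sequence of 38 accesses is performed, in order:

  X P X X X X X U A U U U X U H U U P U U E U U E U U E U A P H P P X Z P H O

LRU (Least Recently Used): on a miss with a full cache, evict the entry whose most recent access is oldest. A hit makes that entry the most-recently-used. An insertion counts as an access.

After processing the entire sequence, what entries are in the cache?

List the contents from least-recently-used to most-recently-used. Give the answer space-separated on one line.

LRU simulation (capacity=4):
  1. access X: MISS. Cache (LRU->MRU): [X]
  2. access P: MISS. Cache (LRU->MRU): [X P]
  3. access X: HIT. Cache (LRU->MRU): [P X]
  4. access X: HIT. Cache (LRU->MRU): [P X]
  5. access X: HIT. Cache (LRU->MRU): [P X]
  6. access X: HIT. Cache (LRU->MRU): [P X]
  7. access X: HIT. Cache (LRU->MRU): [P X]
  8. access U: MISS. Cache (LRU->MRU): [P X U]
  9. access A: MISS. Cache (LRU->MRU): [P X U A]
  10. access U: HIT. Cache (LRU->MRU): [P X A U]
  11. access U: HIT. Cache (LRU->MRU): [P X A U]
  12. access U: HIT. Cache (LRU->MRU): [P X A U]
  13. access X: HIT. Cache (LRU->MRU): [P A U X]
  14. access U: HIT. Cache (LRU->MRU): [P A X U]
  15. access H: MISS, evict P. Cache (LRU->MRU): [A X U H]
  16. access U: HIT. Cache (LRU->MRU): [A X H U]
  17. access U: HIT. Cache (LRU->MRU): [A X H U]
  18. access P: MISS, evict A. Cache (LRU->MRU): [X H U P]
  19. access U: HIT. Cache (LRU->MRU): [X H P U]
  20. access U: HIT. Cache (LRU->MRU): [X H P U]
  21. access E: MISS, evict X. Cache (LRU->MRU): [H P U E]
  22. access U: HIT. Cache (LRU->MRU): [H P E U]
  23. access U: HIT. Cache (LRU->MRU): [H P E U]
  24. access E: HIT. Cache (LRU->MRU): [H P U E]
  25. access U: HIT. Cache (LRU->MRU): [H P E U]
  26. access U: HIT. Cache (LRU->MRU): [H P E U]
  27. access E: HIT. Cache (LRU->MRU): [H P U E]
  28. access U: HIT. Cache (LRU->MRU): [H P E U]
  29. access A: MISS, evict H. Cache (LRU->MRU): [P E U A]
  30. access P: HIT. Cache (LRU->MRU): [E U A P]
  31. access H: MISS, evict E. Cache (LRU->MRU): [U A P H]
  32. access P: HIT. Cache (LRU->MRU): [U A H P]
  33. access P: HIT. Cache (LRU->MRU): [U A H P]
  34. access X: MISS, evict U. Cache (LRU->MRU): [A H P X]
  35. access Z: MISS, evict A. Cache (LRU->MRU): [H P X Z]
  36. access P: HIT. Cache (LRU->MRU): [H X Z P]
  37. access H: HIT. Cache (LRU->MRU): [X Z P H]
  38. access O: MISS, evict X. Cache (LRU->MRU): [Z P H O]
Total: 26 hits, 12 misses, 8 evictions

Answer: Z P H O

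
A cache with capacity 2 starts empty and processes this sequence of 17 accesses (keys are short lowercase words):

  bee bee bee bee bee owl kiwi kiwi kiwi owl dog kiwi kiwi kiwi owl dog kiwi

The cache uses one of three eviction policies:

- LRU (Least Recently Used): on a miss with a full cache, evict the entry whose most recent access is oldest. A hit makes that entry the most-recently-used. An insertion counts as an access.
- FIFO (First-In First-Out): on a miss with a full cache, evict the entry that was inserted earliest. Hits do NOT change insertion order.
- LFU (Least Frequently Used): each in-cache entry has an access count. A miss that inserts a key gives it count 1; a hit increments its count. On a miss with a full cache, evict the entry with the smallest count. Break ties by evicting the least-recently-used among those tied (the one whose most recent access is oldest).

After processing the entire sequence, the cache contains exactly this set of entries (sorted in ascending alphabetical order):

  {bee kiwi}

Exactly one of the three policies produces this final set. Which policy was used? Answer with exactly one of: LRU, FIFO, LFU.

Simulating under each policy and comparing final sets:
  LRU: final set = {dog kiwi} -> differs
  FIFO: final set = {kiwi owl} -> differs
  LFU: final set = {bee kiwi} -> MATCHES target
Only LFU produces the target set.

Answer: LFU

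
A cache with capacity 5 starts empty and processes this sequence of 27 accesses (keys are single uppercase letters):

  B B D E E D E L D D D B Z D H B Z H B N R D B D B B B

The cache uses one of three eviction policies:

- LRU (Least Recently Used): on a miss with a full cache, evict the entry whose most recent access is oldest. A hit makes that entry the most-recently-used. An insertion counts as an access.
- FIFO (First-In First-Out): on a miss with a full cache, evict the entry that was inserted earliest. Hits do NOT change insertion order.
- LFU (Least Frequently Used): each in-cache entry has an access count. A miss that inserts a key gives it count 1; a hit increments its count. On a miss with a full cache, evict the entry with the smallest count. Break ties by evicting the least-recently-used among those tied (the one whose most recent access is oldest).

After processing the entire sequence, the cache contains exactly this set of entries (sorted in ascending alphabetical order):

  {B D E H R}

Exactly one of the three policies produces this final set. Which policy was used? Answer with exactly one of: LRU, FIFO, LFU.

Simulating under each policy and comparing final sets:
  LRU: final set = {B D H N R} -> differs
  FIFO: final set = {B D H N R} -> differs
  LFU: final set = {B D E H R} -> MATCHES target
Only LFU produces the target set.

Answer: LFU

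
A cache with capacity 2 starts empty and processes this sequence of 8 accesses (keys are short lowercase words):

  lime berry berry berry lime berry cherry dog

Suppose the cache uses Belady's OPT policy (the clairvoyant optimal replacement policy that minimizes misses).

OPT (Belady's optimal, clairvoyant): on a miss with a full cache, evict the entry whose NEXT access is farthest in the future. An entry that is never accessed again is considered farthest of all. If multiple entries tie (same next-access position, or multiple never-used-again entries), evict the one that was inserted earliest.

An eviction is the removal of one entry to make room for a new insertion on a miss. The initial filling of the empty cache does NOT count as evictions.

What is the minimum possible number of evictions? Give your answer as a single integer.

Answer: 2

Derivation:
OPT (Belady) simulation (capacity=2):
  1. access lime: MISS. Cache: [lime]
  2. access berry: MISS. Cache: [lime berry]
  3. access berry: HIT. Next use of berry: step 4. Cache: [lime berry]
  4. access berry: HIT. Next use of berry: step 6. Cache: [lime berry]
  5. access lime: HIT. Next use of lime: never. Cache: [lime berry]
  6. access berry: HIT. Next use of berry: never. Cache: [lime berry]
  7. access cherry: MISS, evict lime (next use: never). Cache: [berry cherry]
  8. access dog: MISS, evict berry (next use: never). Cache: [cherry dog]
Total: 4 hits, 4 misses, 2 evictions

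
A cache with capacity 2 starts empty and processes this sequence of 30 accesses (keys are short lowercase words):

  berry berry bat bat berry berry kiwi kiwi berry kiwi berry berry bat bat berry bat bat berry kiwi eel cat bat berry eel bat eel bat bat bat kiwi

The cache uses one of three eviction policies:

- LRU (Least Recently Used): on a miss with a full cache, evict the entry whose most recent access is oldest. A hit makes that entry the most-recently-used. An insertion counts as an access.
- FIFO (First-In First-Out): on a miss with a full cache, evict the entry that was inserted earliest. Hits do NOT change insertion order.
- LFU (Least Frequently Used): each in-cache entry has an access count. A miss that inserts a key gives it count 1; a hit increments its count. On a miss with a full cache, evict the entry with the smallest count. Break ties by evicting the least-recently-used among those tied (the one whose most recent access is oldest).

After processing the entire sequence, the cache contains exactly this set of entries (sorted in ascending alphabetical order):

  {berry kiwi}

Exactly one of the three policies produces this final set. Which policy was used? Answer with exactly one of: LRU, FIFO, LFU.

Answer: LFU

Derivation:
Simulating under each policy and comparing final sets:
  LRU: final set = {bat kiwi} -> differs
  FIFO: final set = {bat kiwi} -> differs
  LFU: final set = {berry kiwi} -> MATCHES target
Only LFU produces the target set.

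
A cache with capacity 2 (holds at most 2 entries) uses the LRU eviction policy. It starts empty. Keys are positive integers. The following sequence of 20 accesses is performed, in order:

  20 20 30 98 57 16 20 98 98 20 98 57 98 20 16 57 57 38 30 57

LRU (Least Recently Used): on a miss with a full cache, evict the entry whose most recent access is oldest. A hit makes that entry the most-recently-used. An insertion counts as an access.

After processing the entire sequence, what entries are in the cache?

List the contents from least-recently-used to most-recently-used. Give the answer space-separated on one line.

LRU simulation (capacity=2):
  1. access 20: MISS. Cache (LRU->MRU): [20]
  2. access 20: HIT. Cache (LRU->MRU): [20]
  3. access 30: MISS. Cache (LRU->MRU): [20 30]
  4. access 98: MISS, evict 20. Cache (LRU->MRU): [30 98]
  5. access 57: MISS, evict 30. Cache (LRU->MRU): [98 57]
  6. access 16: MISS, evict 98. Cache (LRU->MRU): [57 16]
  7. access 20: MISS, evict 57. Cache (LRU->MRU): [16 20]
  8. access 98: MISS, evict 16. Cache (LRU->MRU): [20 98]
  9. access 98: HIT. Cache (LRU->MRU): [20 98]
  10. access 20: HIT. Cache (LRU->MRU): [98 20]
  11. access 98: HIT. Cache (LRU->MRU): [20 98]
  12. access 57: MISS, evict 20. Cache (LRU->MRU): [98 57]
  13. access 98: HIT. Cache (LRU->MRU): [57 98]
  14. access 20: MISS, evict 57. Cache (LRU->MRU): [98 20]
  15. access 16: MISS, evict 98. Cache (LRU->MRU): [20 16]
  16. access 57: MISS, evict 20. Cache (LRU->MRU): [16 57]
  17. access 57: HIT. Cache (LRU->MRU): [16 57]
  18. access 38: MISS, evict 16. Cache (LRU->MRU): [57 38]
  19. access 30: MISS, evict 57. Cache (LRU->MRU): [38 30]
  20. access 57: MISS, evict 38. Cache (LRU->MRU): [30 57]
Total: 6 hits, 14 misses, 12 evictions

Answer: 30 57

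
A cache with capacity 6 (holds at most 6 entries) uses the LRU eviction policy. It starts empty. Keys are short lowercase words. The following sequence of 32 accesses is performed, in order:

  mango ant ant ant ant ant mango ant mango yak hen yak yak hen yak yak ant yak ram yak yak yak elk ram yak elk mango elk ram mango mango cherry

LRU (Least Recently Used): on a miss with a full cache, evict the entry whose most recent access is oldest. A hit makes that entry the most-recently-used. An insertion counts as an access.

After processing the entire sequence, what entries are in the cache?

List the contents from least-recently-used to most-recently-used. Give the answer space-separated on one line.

Answer: ant yak elk ram mango cherry

Derivation:
LRU simulation (capacity=6):
  1. access mango: MISS. Cache (LRU->MRU): [mango]
  2. access ant: MISS. Cache (LRU->MRU): [mango ant]
  3. access ant: HIT. Cache (LRU->MRU): [mango ant]
  4. access ant: HIT. Cache (LRU->MRU): [mango ant]
  5. access ant: HIT. Cache (LRU->MRU): [mango ant]
  6. access ant: HIT. Cache (LRU->MRU): [mango ant]
  7. access mango: HIT. Cache (LRU->MRU): [ant mango]
  8. access ant: HIT. Cache (LRU->MRU): [mango ant]
  9. access mango: HIT. Cache (LRU->MRU): [ant mango]
  10. access yak: MISS. Cache (LRU->MRU): [ant mango yak]
  11. access hen: MISS. Cache (LRU->MRU): [ant mango yak hen]
  12. access yak: HIT. Cache (LRU->MRU): [ant mango hen yak]
  13. access yak: HIT. Cache (LRU->MRU): [ant mango hen yak]
  14. access hen: HIT. Cache (LRU->MRU): [ant mango yak hen]
  15. access yak: HIT. Cache (LRU->MRU): [ant mango hen yak]
  16. access yak: HIT. Cache (LRU->MRU): [ant mango hen yak]
  17. access ant: HIT. Cache (LRU->MRU): [mango hen yak ant]
  18. access yak: HIT. Cache (LRU->MRU): [mango hen ant yak]
  19. access ram: MISS. Cache (LRU->MRU): [mango hen ant yak ram]
  20. access yak: HIT. Cache (LRU->MRU): [mango hen ant ram yak]
  21. access yak: HIT. Cache (LRU->MRU): [mango hen ant ram yak]
  22. access yak: HIT. Cache (LRU->MRU): [mango hen ant ram yak]
  23. access elk: MISS. Cache (LRU->MRU): [mango hen ant ram yak elk]
  24. access ram: HIT. Cache (LRU->MRU): [mango hen ant yak elk ram]
  25. access yak: HIT. Cache (LRU->MRU): [mango hen ant elk ram yak]
  26. access elk: HIT. Cache (LRU->MRU): [mango hen ant ram yak elk]
  27. access mango: HIT. Cache (LRU->MRU): [hen ant ram yak elk mango]
  28. access elk: HIT. Cache (LRU->MRU): [hen ant ram yak mango elk]
  29. access ram: HIT. Cache (LRU->MRU): [hen ant yak mango elk ram]
  30. access mango: HIT. Cache (LRU->MRU): [hen ant yak elk ram mango]
  31. access mango: HIT. Cache (LRU->MRU): [hen ant yak elk ram mango]
  32. access cherry: MISS, evict hen. Cache (LRU->MRU): [ant yak elk ram mango cherry]
Total: 25 hits, 7 misses, 1 evictions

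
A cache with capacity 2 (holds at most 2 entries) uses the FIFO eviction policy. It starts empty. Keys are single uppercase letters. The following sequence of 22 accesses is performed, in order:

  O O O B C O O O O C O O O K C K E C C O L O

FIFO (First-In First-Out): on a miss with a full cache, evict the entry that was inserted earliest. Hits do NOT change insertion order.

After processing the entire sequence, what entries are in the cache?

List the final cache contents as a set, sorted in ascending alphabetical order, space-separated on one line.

FIFO simulation (capacity=2):
  1. access O: MISS. Cache (old->new): [O]
  2. access O: HIT. Cache (old->new): [O]
  3. access O: HIT. Cache (old->new): [O]
  4. access B: MISS. Cache (old->new): [O B]
  5. access C: MISS, evict O. Cache (old->new): [B C]
  6. access O: MISS, evict B. Cache (old->new): [C O]
  7. access O: HIT. Cache (old->new): [C O]
  8. access O: HIT. Cache (old->new): [C O]
  9. access O: HIT. Cache (old->new): [C O]
  10. access C: HIT. Cache (old->new): [C O]
  11. access O: HIT. Cache (old->new): [C O]
  12. access O: HIT. Cache (old->new): [C O]
  13. access O: HIT. Cache (old->new): [C O]
  14. access K: MISS, evict C. Cache (old->new): [O K]
  15. access C: MISS, evict O. Cache (old->new): [K C]
  16. access K: HIT. Cache (old->new): [K C]
  17. access E: MISS, evict K. Cache (old->new): [C E]
  18. access C: HIT. Cache (old->new): [C E]
  19. access C: HIT. Cache (old->new): [C E]
  20. access O: MISS, evict C. Cache (old->new): [E O]
  21. access L: MISS, evict E. Cache (old->new): [O L]
  22. access O: HIT. Cache (old->new): [O L]
Total: 13 hits, 9 misses, 7 evictions

Answer: L O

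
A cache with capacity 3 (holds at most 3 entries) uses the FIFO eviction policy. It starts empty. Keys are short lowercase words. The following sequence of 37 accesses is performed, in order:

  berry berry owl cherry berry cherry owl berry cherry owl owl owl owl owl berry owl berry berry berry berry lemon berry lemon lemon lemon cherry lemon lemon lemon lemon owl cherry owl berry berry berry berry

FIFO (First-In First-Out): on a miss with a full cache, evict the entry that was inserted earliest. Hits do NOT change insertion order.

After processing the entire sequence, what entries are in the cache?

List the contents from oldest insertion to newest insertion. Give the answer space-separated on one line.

FIFO simulation (capacity=3):
  1. access berry: MISS. Cache (old->new): [berry]
  2. access berry: HIT. Cache (old->new): [berry]
  3. access owl: MISS. Cache (old->new): [berry owl]
  4. access cherry: MISS. Cache (old->new): [berry owl cherry]
  5. access berry: HIT. Cache (old->new): [berry owl cherry]
  6. access cherry: HIT. Cache (old->new): [berry owl cherry]
  7. access owl: HIT. Cache (old->new): [berry owl cherry]
  8. access berry: HIT. Cache (old->new): [berry owl cherry]
  9. access cherry: HIT. Cache (old->new): [berry owl cherry]
  10. access owl: HIT. Cache (old->new): [berry owl cherry]
  11. access owl: HIT. Cache (old->new): [berry owl cherry]
  12. access owl: HIT. Cache (old->new): [berry owl cherry]
  13. access owl: HIT. Cache (old->new): [berry owl cherry]
  14. access owl: HIT. Cache (old->new): [berry owl cherry]
  15. access berry: HIT. Cache (old->new): [berry owl cherry]
  16. access owl: HIT. Cache (old->new): [berry owl cherry]
  17. access berry: HIT. Cache (old->new): [berry owl cherry]
  18. access berry: HIT. Cache (old->new): [berry owl cherry]
  19. access berry: HIT. Cache (old->new): [berry owl cherry]
  20. access berry: HIT. Cache (old->new): [berry owl cherry]
  21. access lemon: MISS, evict berry. Cache (old->new): [owl cherry lemon]
  22. access berry: MISS, evict owl. Cache (old->new): [cherry lemon berry]
  23. access lemon: HIT. Cache (old->new): [cherry lemon berry]
  24. access lemon: HIT. Cache (old->new): [cherry lemon berry]
  25. access lemon: HIT. Cache (old->new): [cherry lemon berry]
  26. access cherry: HIT. Cache (old->new): [cherry lemon berry]
  27. access lemon: HIT. Cache (old->new): [cherry lemon berry]
  28. access lemon: HIT. Cache (old->new): [cherry lemon berry]
  29. access lemon: HIT. Cache (old->new): [cherry lemon berry]
  30. access lemon: HIT. Cache (old->new): [cherry lemon berry]
  31. access owl: MISS, evict cherry. Cache (old->new): [lemon berry owl]
  32. access cherry: MISS, evict lemon. Cache (old->new): [berry owl cherry]
  33. access owl: HIT. Cache (old->new): [berry owl cherry]
  34. access berry: HIT. Cache (old->new): [berry owl cherry]
  35. access berry: HIT. Cache (old->new): [berry owl cherry]
  36. access berry: HIT. Cache (old->new): [berry owl cherry]
  37. access berry: HIT. Cache (old->new): [berry owl cherry]
Total: 30 hits, 7 misses, 4 evictions

Answer: berry owl cherry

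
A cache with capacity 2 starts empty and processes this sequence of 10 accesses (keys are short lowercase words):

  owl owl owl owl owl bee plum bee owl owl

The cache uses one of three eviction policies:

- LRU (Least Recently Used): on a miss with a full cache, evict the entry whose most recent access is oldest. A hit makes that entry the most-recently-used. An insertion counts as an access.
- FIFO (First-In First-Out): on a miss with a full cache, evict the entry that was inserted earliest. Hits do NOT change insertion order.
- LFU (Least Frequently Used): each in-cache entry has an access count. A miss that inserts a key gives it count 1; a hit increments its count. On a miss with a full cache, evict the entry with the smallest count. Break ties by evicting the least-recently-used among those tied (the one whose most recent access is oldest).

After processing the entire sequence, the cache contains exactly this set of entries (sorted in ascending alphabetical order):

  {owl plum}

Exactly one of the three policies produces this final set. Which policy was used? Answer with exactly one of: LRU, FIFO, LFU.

Answer: FIFO

Derivation:
Simulating under each policy and comparing final sets:
  LRU: final set = {bee owl} -> differs
  FIFO: final set = {owl plum} -> MATCHES target
  LFU: final set = {bee owl} -> differs
Only FIFO produces the target set.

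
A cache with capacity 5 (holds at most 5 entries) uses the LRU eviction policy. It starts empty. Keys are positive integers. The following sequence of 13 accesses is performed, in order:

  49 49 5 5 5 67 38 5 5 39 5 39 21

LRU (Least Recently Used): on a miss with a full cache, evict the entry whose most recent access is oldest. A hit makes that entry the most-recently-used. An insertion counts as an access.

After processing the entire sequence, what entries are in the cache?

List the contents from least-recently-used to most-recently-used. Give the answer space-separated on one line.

LRU simulation (capacity=5):
  1. access 49: MISS. Cache (LRU->MRU): [49]
  2. access 49: HIT. Cache (LRU->MRU): [49]
  3. access 5: MISS. Cache (LRU->MRU): [49 5]
  4. access 5: HIT. Cache (LRU->MRU): [49 5]
  5. access 5: HIT. Cache (LRU->MRU): [49 5]
  6. access 67: MISS. Cache (LRU->MRU): [49 5 67]
  7. access 38: MISS. Cache (LRU->MRU): [49 5 67 38]
  8. access 5: HIT. Cache (LRU->MRU): [49 67 38 5]
  9. access 5: HIT. Cache (LRU->MRU): [49 67 38 5]
  10. access 39: MISS. Cache (LRU->MRU): [49 67 38 5 39]
  11. access 5: HIT. Cache (LRU->MRU): [49 67 38 39 5]
  12. access 39: HIT. Cache (LRU->MRU): [49 67 38 5 39]
  13. access 21: MISS, evict 49. Cache (LRU->MRU): [67 38 5 39 21]
Total: 7 hits, 6 misses, 1 evictions

Answer: 67 38 5 39 21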